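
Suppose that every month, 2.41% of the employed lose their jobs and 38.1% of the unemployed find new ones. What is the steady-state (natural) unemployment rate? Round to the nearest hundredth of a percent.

Steady-state unemployment rate ≈ 5.95%.

At steady state the flows balance: s·E = f·U, so U/(E+U) = s/(s+f).
u* = 2.41 / (2.41 + 38.1) = 2.41 / 40.51 = 5.95%.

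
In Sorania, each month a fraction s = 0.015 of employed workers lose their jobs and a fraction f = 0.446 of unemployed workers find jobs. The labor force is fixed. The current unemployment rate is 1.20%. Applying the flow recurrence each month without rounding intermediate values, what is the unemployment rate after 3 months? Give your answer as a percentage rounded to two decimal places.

With a fixed labor force, u_{t+1} = u_t + s·(1−u_t) − f·u_t = u_t·(1−s−f) + s.
Here 1−s−f = 0.539 and s = 0.015.
u_1 = 0.012000 × 0.539 + 0.015 = 0.021468.
u_2 = 0.021468 × 0.539 + 0.015 = 0.026571.
u_3 = 0.026571 × 0.539 + 0.015 = 0.029322.

Unemployment rate after three months ≈ 2.93%.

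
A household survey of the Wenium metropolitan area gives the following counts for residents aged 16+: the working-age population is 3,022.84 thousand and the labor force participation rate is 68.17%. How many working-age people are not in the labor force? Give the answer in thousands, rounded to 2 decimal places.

Share not in the labor force = 1 − 0.6817 = 0.3183.
Not in labor force = 0.3183 × 3,022.84 ≈ 962.17 thousand.

About 962.17 thousand are not in the labor force.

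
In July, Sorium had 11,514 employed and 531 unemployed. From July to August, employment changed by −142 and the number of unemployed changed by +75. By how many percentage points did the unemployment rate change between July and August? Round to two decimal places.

The unemployment rate changed by +0.65 percentage points.

July: labor force = 11,514 + 531 = 12,045; u = 531/12,045 = 4.41%.
August: labor force = 11,372 + 606 = 11,978; u = 606/11,978 = 5.06%.
Change = 5.06% − 4.41% = +0.65 pp.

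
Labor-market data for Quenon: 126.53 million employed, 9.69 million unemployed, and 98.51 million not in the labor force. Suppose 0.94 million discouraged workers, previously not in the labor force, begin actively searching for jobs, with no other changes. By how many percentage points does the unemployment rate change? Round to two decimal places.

The unemployment rate changes by +0.64 percentage points.

Initially, labor force = 126.53 + 9.69 = 136.22 million, so u = 9.69/136.22 = 7.11%.
After the change, unemployed and labor force both rise by 0.94 → E = 126.53, U = 10.63, labor force = 137.16 million.
New unemployment rate = 10.63 / 137.16 = 7.75%.
Change = 7.75% − 7.11% = +0.64 percentage points.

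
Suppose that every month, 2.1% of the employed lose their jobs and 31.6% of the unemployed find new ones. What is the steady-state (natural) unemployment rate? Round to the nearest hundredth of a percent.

Steady-state unemployment rate ≈ 6.23%.

At steady state the flows balance: s·E = f·U, so U/(E+U) = s/(s+f).
u* = 2.1 / (2.1 + 31.6) = 2.1 / 33.70 = 6.23%.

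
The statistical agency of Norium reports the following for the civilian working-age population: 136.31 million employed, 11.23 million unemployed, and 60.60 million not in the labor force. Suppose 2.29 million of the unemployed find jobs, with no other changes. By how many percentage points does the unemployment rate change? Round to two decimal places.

The unemployment rate changes by −1.55 percentage points.

Initially, labor force = 136.31 + 11.23 = 147.54 million, so u = 11.23/147.54 = 7.61%.
After the change, unemployed falls and employed rises by 2.29; labor force unchanged → E = 138.60, U = 8.94, labor force = 147.54 million.
New unemployment rate = 8.94 / 147.54 = 6.06%.
Change = 6.06% − 7.61% = −1.55 percentage points.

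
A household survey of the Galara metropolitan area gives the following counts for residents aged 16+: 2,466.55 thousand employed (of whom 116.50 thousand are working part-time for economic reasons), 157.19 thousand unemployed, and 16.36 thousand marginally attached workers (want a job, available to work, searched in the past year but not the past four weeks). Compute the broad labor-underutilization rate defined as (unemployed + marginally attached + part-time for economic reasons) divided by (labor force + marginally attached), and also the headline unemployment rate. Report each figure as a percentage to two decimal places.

Broad underutilization rate ≈ 10.99%; headline unemployment rate ≈ 5.99%.

Labor force = 2,466.55 + 157.19 = 2,623.74 thousand.
Numerator = 157.19 + 16.36 + 116.50 = 290.05 thousand.
Denominator = 2,623.74 + 16.36 = 2,640.10 thousand.
Broad rate = 290.05 / 2,640.10 = 10.99%.
Headline unemployment rate = 157.19 / 2,623.74 = 5.99%.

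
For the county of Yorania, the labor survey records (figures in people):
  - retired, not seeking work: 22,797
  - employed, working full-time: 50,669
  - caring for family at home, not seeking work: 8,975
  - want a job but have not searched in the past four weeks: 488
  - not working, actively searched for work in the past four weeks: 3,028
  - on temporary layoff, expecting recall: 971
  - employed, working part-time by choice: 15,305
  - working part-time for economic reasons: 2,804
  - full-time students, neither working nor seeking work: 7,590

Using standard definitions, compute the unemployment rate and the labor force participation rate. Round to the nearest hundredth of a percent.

Employed = 50,669 + 15,305 + 2,804 = 68,778 (anyone who worked, including part-time for economic reasons, counts as employed).
Unemployed = 3,028 + 971 = 3,999 (jobless and actively searching, or on temporary layoff).
Labor force = 68,778 + 3,999 = 72,777.
Not in labor force = 22,797 + 8,975 + 488 + 7,590 = 39,850 (those not working and not actively searching are outside the labor force — including those who want a job but have given up searching).
Civilian working-age population = 72,777 + 39,850 = 112,627.
Unemployment rate = 3,999 / 72,777 = 5.49%.
Labor force participation rate = 72,777 / 112,627 = 64.62%.

Unemployment rate ≈ 5.49%; labor force participation rate ≈ 64.62%.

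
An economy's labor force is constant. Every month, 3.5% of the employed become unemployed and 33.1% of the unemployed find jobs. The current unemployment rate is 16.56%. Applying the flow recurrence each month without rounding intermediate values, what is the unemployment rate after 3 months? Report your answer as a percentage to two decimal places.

With a fixed labor force, u_{t+1} = u_t + s·(1−u_t) − f·u_t = u_t·(1−s−f) + s.
Here 1−s−f = 0.634 and s = 0.035.
u_1 = 0.165600 × 0.634 + 0.035 = 0.139990.
u_2 = 0.139990 × 0.634 + 0.035 = 0.123754.
u_3 = 0.123754 × 0.634 + 0.035 = 0.113460.

Unemployment rate after three months ≈ 11.35%.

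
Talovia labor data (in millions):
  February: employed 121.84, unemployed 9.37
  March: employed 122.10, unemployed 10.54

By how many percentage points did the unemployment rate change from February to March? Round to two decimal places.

February: labor force = 121.84 + 9.37 = 131.21; u = 9.37/131.21 = 7.14%.
March: labor force = 122.10 + 10.54 = 132.64; u = 10.54/132.64 = 7.95%.
Change = 7.95% − 7.14% = +0.81 pp.

The unemployment rate changed by +0.81 percentage points.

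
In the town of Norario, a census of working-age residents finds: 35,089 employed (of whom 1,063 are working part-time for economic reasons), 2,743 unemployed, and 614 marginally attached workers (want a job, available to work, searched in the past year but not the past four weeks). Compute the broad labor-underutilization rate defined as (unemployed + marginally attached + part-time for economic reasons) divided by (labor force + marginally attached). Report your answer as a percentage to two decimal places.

Broad underutilization rate ≈ 11.50%.

Labor force = 35,089 + 2,743 = 37,832.
Numerator = 2,743 + 614 + 1,063 = 4,420.
Denominator = 37,832 + 614 = 38,446.
Broad rate = 4,420 / 38,446 = 11.50%.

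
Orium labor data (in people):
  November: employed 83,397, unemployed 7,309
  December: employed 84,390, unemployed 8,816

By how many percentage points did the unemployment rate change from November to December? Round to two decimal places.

November: labor force = 83,397 + 7,309 = 90,706; u = 7,309/90,706 = 8.06%.
December: labor force = 84,390 + 8,816 = 93,206; u = 8,816/93,206 = 9.46%.
Change = 9.46% − 8.06% = +1.40 pp.

The unemployment rate changed by +1.40 percentage points.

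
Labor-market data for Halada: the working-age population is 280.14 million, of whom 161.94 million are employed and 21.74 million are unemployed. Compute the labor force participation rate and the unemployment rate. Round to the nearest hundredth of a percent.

Labor force participation rate ≈ 65.57%; unemployment rate ≈ 11.84%.

Labor force = employed + unemployed = 161.94 + 21.74 = 183.68 million.
Unemployment rate = 21.74 / 183.68 = 11.84%.
Labor force participation rate = 183.68 / 280.14 = 65.57%.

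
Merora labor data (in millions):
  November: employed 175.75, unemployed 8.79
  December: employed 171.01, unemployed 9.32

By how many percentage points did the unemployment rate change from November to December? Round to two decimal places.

November: labor force = 175.75 + 8.79 = 184.54; u = 8.79/184.54 = 4.76%.
December: labor force = 171.01 + 9.32 = 180.33; u = 9.32/180.33 = 5.17%.
Change = 5.17% − 4.76% = +0.41 pp.

The unemployment rate changed by +0.41 percentage points.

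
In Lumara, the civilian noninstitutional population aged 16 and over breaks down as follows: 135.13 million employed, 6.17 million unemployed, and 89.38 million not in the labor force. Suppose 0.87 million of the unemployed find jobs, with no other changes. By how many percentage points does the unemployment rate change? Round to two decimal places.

The unemployment rate changes by −0.62 percentage points.

Initially, labor force = 135.13 + 6.17 = 141.30 million, so u = 6.17/141.30 = 4.37%.
After the change, unemployed falls and employed rises by 0.87; labor force unchanged → E = 136.00, U = 5.30, labor force = 141.30 million.
New unemployment rate = 5.30 / 141.30 = 3.75%.
Change = 3.75% − 4.37% = −0.62 percentage points.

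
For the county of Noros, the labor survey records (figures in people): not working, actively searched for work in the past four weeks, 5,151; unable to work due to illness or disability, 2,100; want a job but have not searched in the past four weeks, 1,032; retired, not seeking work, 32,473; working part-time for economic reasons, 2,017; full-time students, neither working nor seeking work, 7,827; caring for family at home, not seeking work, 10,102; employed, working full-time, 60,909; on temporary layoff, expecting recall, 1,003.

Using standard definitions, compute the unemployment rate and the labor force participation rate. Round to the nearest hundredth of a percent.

Unemployment rate ≈ 8.91%; labor force participation rate ≈ 56.34%.

Employed = 2,017 + 60,909 = 62,926 (anyone who worked, including part-time for economic reasons, counts as employed).
Unemployed = 5,151 + 1,003 = 6,154 (jobless and actively searching, or on temporary layoff).
Labor force = 62,926 + 6,154 = 69,080.
Not in labor force = 2,100 + 1,032 + 32,473 + 7,827 + 10,102 = 53,534 (those not working and not actively searching are outside the labor force — including those who want a job but have given up searching).
Civilian working-age population = 69,080 + 53,534 = 122,614.
Unemployment rate = 6,154 / 69,080 = 8.91%.
Labor force participation rate = 69,080 / 122,614 = 56.34%.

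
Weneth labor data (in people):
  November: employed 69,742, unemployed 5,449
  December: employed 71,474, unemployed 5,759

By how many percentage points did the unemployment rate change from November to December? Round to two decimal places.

The unemployment rate changed by +0.21 percentage points.

November: labor force = 69,742 + 5,449 = 75,191; u = 5,449/75,191 = 7.25%.
December: labor force = 71,474 + 5,759 = 77,233; u = 5,759/77,233 = 7.46%.
Change = 7.46% − 7.25% = +0.21 pp.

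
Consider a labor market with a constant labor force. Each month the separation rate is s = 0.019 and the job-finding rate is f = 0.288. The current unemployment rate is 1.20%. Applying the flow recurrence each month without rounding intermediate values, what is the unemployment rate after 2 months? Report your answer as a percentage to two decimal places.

With a fixed labor force, u_{t+1} = u_t + s·(1−u_t) − f·u_t = u_t·(1−s−f) + s.
Here 1−s−f = 0.693 and s = 0.019.
u_1 = 0.012000 × 0.693 + 0.019 = 0.027316.
u_2 = 0.027316 × 0.693 + 0.019 = 0.037930.

Unemployment rate after two months ≈ 3.79%.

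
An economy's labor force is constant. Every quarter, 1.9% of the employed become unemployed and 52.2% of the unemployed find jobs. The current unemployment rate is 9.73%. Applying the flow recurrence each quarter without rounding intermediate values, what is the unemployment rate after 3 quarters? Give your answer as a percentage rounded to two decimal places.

Unemployment rate after three quarters ≈ 4.11%.

With a fixed labor force, u_{t+1} = u_t + s·(1−u_t) − f·u_t = u_t·(1−s−f) + s.
Here 1−s−f = 0.459 and s = 0.019.
u_1 = 0.097300 × 0.459 + 0.019 = 0.063661.
u_2 = 0.063661 × 0.459 + 0.019 = 0.048220.
u_3 = 0.048220 × 0.459 + 0.019 = 0.041133.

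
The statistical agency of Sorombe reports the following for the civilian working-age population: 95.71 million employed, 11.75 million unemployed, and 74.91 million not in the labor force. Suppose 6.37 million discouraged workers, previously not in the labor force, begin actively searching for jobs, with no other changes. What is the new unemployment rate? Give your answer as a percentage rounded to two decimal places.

Initially, labor force = 95.71 + 11.75 = 107.46 million, so u = 11.75/107.46 = 10.93%.
After the change, unemployed and labor force both rise by 6.37 → E = 95.71, U = 18.12, labor force = 113.83 million.
New unemployment rate = 18.12 / 113.83 = 15.92%.

New unemployment rate ≈ 15.92%.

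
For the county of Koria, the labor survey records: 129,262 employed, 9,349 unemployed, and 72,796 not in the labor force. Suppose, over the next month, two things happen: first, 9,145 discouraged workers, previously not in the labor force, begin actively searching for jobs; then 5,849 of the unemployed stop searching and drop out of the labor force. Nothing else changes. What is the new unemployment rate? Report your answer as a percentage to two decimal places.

Initially, labor force = 129,262 + 9,349 = 138,611, so u = 9,349/138,611 = 6.74%.
After the first change, unemployed and labor force both rise by 9,145 → E = 129,262, U = 18,494, labor force = 147,756.
After the second change, unemployed and labor force both fall by 5,849 → E = 129,262, U = 12,645, labor force = 141,907.
New unemployment rate = 12,645 / 141,907 = 8.91%.

New unemployment rate ≈ 8.91%.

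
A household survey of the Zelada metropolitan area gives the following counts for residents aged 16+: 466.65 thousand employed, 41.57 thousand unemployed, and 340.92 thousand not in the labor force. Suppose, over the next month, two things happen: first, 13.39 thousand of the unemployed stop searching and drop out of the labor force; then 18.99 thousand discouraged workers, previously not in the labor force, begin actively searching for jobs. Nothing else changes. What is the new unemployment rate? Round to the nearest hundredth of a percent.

New unemployment rate ≈ 9.18%.

Initially, labor force = 466.65 + 41.57 = 508.22 thousand, so u = 41.57/508.22 = 8.18%.
After the first change, unemployed and labor force both fall by 13.39 → E = 466.65, U = 28.18, labor force = 494.83 thousand.
After the second change, unemployed and labor force both rise by 18.99 → E = 466.65, U = 47.17, labor force = 513.82 thousand.
New unemployment rate = 47.17 / 513.82 = 9.18%.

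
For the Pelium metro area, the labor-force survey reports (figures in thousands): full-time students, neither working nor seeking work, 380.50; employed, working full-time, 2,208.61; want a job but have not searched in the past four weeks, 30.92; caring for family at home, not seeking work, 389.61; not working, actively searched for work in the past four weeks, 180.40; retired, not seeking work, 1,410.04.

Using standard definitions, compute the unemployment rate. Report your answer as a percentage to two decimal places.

Employed = 2,208.61 thousand.
Unemployed = 180.40 thousand.
Labor force = 2,208.61 + 180.40 = 2,389.01 thousand.
Unemployment rate = 180.40 / 2,389.01 = 7.55%.

Unemployment rate ≈ 7.55%.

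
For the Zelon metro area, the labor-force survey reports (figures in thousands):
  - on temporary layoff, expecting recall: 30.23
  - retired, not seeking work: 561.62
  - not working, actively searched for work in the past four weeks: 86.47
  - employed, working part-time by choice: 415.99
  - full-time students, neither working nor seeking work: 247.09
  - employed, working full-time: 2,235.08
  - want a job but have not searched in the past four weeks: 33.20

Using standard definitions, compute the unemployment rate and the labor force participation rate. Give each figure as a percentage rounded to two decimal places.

Employed = 415.99 + 2,235.08 = 2,651.07 thousand.
Unemployed = 30.23 + 86.47 = 116.70 thousand (jobless and actively searching, or on temporary layoff).
Labor force = 2,651.07 + 116.70 = 2,767.77 thousand.
Not in labor force = 561.62 + 247.09 + 33.20 = 841.91 thousand (those not working and not actively searching are outside the labor force — including those who want a job but have given up searching).
Civilian working-age population = 2,767.77 + 841.91 = 3,609.68 thousand.
Unemployment rate = 116.70 / 2,767.77 = 4.22%.
Labor force participation rate = 2,767.77 / 3,609.68 = 76.68%.

Unemployment rate ≈ 4.22%; labor force participation rate ≈ 76.68%.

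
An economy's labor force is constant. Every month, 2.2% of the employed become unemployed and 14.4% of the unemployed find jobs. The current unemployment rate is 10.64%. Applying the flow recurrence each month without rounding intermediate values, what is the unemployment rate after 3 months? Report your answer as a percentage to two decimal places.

With a fixed labor force, u_{t+1} = u_t + s·(1−u_t) − f·u_t = u_t·(1−s−f) + s.
Here 1−s−f = 0.834 and s = 0.022.
u_1 = 0.106400 × 0.834 + 0.022 = 0.110738.
u_2 = 0.110738 × 0.834 + 0.022 = 0.114355.
u_3 = 0.114355 × 0.834 + 0.022 = 0.117372.

Unemployment rate after three months ≈ 11.74%.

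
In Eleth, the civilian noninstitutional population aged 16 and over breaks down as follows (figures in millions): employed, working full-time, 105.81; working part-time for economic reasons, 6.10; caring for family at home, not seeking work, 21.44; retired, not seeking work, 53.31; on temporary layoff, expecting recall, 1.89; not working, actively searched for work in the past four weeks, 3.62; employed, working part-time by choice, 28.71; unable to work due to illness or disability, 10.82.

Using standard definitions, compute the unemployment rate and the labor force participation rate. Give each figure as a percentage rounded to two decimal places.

Employed = 105.81 + 6.10 + 28.71 = 140.62 million (anyone who worked, including part-time for economic reasons, counts as employed).
Unemployed = 1.89 + 3.62 = 5.51 million (jobless and actively searching, or on temporary layoff).
Labor force = 140.62 + 5.51 = 146.13 million.
Not in labor force = 21.44 + 53.31 + 10.82 = 85.57 million (those not working and not actively searching are outside the labor force).
Civilian working-age population = 146.13 + 85.57 = 231.70 million.
Unemployment rate = 5.51 / 146.13 = 3.77%.
Labor force participation rate = 146.13 / 231.70 = 63.07%.

Unemployment rate ≈ 3.77%; labor force participation rate ≈ 63.07%.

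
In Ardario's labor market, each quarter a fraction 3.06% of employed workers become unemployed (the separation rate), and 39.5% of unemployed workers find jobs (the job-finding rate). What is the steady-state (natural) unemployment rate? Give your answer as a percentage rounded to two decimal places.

At steady state the flows balance: s·E = f·U, so U/(E+U) = s/(s+f).
u* = 3.06 / (3.06 + 39.5) = 3.06 / 42.56 = 7.19%.

Steady-state unemployment rate ≈ 7.19%.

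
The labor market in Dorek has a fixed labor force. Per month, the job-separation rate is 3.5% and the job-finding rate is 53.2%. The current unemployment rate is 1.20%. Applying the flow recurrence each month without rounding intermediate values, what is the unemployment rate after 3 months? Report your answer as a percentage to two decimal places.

With a fixed labor force, u_{t+1} = u_t + s·(1−u_t) − f·u_t = u_t·(1−s−f) + s.
Here 1−s−f = 0.433 and s = 0.035.
u_1 = 0.012000 × 0.433 + 0.035 = 0.040196.
u_2 = 0.040196 × 0.433 + 0.035 = 0.052405.
u_3 = 0.052405 × 0.433 + 0.035 = 0.057691.

Unemployment rate after three months ≈ 5.77%.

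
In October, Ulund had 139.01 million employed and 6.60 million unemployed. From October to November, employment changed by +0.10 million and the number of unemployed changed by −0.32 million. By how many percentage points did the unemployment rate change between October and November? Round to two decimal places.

October: labor force = 139.01 + 6.60 = 145.61; u = 6.60/145.61 = 4.53%.
November: labor force = 139.11 + 6.28 = 145.39; u = 6.28/145.39 = 4.32%.
Change = 4.32% − 4.53% = −0.21 pp.

The unemployment rate changed by −0.21 percentage points.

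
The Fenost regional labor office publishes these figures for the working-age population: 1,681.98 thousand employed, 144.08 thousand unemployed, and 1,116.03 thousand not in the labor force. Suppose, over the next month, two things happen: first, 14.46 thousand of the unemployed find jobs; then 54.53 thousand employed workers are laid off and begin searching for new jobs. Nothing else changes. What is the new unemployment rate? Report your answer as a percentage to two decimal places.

New unemployment rate ≈ 10.08%.

Initially, labor force = 1,681.98 + 144.08 = 1,826.06 thousand, so u = 144.08/1,826.06 = 7.89%.
After the first change, unemployed falls and employed rises by 14.46; labor force unchanged → E = 1,696.44, U = 129.62, labor force = 1,826.06 thousand.
After the second change, employed falls and unemployed rises by 54.53; labor force unchanged → E = 1,641.91, U = 184.15, labor force = 1,826.06 thousand.
New unemployment rate = 184.15 / 1,826.06 = 10.08%.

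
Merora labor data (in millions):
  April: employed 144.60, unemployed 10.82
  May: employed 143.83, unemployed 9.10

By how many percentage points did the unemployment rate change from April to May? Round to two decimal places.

April: labor force = 144.60 + 10.82 = 155.42; u = 10.82/155.42 = 6.96%.
May: labor force = 143.83 + 9.10 = 152.93; u = 9.10/152.93 = 5.95%.
Change = 5.95% − 6.96% = −1.01 pp.

The unemployment rate changed by −1.01 percentage points.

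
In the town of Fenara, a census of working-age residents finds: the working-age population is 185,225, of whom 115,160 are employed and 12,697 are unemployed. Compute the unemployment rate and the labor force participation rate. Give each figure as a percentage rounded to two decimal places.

Unemployment rate ≈ 9.93%; labor force participation rate ≈ 69.03%.

Labor force = employed + unemployed = 115,160 + 12,697 = 127,857.
Unemployment rate = 12,697 / 127,857 = 9.93%.
Labor force participation rate = 127,857 / 185,225 = 69.03%.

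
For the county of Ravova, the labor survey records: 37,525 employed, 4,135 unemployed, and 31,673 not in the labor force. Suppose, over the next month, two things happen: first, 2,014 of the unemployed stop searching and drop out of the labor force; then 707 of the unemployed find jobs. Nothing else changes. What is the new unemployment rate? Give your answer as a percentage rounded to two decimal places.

Initially, labor force = 37,525 + 4,135 = 41,660, so u = 4,135/41,660 = 9.93%.
After the first change, unemployed and labor force both fall by 2,014 → E = 37,525, U = 2,121, labor force = 39,646.
After the second change, unemployed falls and employed rises by 707; labor force unchanged → E = 38,232, U = 1,414, labor force = 39,646.
New unemployment rate = 1,414 / 39,646 = 3.57%.

New unemployment rate ≈ 3.57%.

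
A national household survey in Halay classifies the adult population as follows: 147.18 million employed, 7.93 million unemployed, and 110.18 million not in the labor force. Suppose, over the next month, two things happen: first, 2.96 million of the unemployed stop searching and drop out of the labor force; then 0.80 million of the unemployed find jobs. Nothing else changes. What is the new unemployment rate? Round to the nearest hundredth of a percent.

New unemployment rate ≈ 2.74%.

Initially, labor force = 147.18 + 7.93 = 155.11 million, so u = 7.93/155.11 = 5.11%.
After the first change, unemployed and labor force both fall by 2.96 → E = 147.18, U = 4.97, labor force = 152.15 million.
After the second change, unemployed falls and employed rises by 0.80; labor force unchanged → E = 147.98, U = 4.17, labor force = 152.15 million.
New unemployment rate = 4.17 / 152.15 = 2.74%.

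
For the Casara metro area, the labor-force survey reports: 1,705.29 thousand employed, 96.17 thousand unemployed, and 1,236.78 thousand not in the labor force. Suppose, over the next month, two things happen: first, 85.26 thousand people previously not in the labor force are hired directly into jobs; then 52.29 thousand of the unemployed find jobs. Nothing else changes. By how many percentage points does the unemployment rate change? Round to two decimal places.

Initially, labor force = 1,705.29 + 96.17 = 1,801.46 thousand, so u = 96.17/1,801.46 = 5.34%.
After the first change, employed and labor force both rise by 85.26; unemployed unchanged → E = 1,790.55, U = 96.17, labor force = 1,886.72 thousand.
After the second change, unemployed falls and employed rises by 52.29; labor force unchanged → E = 1,842.84, U = 43.88, labor force = 1,886.72 thousand.
New unemployment rate = 43.88 / 1,886.72 = 2.33%.
Change = 2.33% − 5.34% = −3.01 percentage points.

The unemployment rate changes by −3.01 percentage points.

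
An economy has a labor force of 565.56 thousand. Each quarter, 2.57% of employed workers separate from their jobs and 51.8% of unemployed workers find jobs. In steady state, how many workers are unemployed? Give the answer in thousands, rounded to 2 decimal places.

About 26.73 thousand are unemployed in steady state.

Steady-state unemployment rate u* = s/(s+f) = 2.57/(2.57+51.8) = 0.047269.
Unemployed = u* × labor force = 0.047269 × 565.56 ≈ 26.73 thousand.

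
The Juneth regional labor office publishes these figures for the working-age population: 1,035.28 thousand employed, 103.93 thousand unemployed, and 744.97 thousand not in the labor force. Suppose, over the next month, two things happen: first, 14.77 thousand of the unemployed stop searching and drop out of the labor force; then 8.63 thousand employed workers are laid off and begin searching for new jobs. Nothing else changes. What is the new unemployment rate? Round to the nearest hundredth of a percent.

New unemployment rate ≈ 8.70%.

Initially, labor force = 1,035.28 + 103.93 = 1,139.21 thousand, so u = 103.93/1,139.21 = 9.12%.
After the first change, unemployed and labor force both fall by 14.77 → E = 1,035.28, U = 89.16, labor force = 1,124.44 thousand.
After the second change, employed falls and unemployed rises by 8.63; labor force unchanged → E = 1,026.65, U = 97.79, labor force = 1,124.44 thousand.
New unemployment rate = 97.79 / 1,124.44 = 8.70%.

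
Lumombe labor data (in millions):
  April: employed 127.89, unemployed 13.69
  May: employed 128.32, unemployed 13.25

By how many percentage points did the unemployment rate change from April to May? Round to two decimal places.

April: labor force = 127.89 + 13.69 = 141.58; u = 13.69/141.58 = 9.67%.
May: labor force = 128.32 + 13.25 = 141.57; u = 13.25/141.57 = 9.36%.
Change = 9.36% − 9.67% = −0.31 pp.

The unemployment rate changed by −0.31 percentage points.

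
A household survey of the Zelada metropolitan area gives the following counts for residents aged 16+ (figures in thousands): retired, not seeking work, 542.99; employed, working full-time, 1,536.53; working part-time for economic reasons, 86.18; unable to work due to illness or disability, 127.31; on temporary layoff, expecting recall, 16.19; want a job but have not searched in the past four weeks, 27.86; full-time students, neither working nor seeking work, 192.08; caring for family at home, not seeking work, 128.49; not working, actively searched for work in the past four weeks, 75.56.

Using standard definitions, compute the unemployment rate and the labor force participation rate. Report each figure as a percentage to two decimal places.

Employed = 1,536.53 + 86.18 = 1,622.71 thousand (anyone who worked, including part-time for economic reasons, counts as employed).
Unemployed = 16.19 + 75.56 = 91.75 thousand (jobless and actively searching, or on temporary layoff).
Labor force = 1,622.71 + 91.75 = 1,714.46 thousand.
Not in labor force = 542.99 + 127.31 + 27.86 + 192.08 + 128.49 = 1,018.73 thousand (those not working and not actively searching are outside the labor force — including those who want a job but have given up searching).
Civilian working-age population = 1,714.46 + 1,018.73 = 2,733.19 thousand.
Unemployment rate = 91.75 / 1,714.46 = 5.35%.
Labor force participation rate = 1,714.46 / 2,733.19 = 62.73%.

Unemployment rate ≈ 5.35%; labor force participation rate ≈ 62.73%.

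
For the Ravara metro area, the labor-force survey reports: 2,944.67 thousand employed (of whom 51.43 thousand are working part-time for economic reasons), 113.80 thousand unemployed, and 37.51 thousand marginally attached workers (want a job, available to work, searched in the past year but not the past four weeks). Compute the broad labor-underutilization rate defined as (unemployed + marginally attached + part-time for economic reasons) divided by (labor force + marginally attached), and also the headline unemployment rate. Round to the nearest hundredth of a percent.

Broad underutilization rate ≈ 6.55%; headline unemployment rate ≈ 3.72%.

Labor force = 2,944.67 + 113.80 = 3,058.47 thousand.
Numerator = 113.80 + 37.51 + 51.43 = 202.74 thousand.
Denominator = 3,058.47 + 37.51 = 3,095.98 thousand.
Broad rate = 202.74 / 3,095.98 = 6.55%.
Headline unemployment rate = 113.80 / 3,058.47 = 3.72%.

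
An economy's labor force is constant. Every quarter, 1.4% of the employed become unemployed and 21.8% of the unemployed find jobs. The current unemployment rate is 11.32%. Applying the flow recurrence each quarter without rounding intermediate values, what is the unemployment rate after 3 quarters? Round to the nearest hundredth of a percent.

Unemployment rate after three quarters ≈ 8.43%.

With a fixed labor force, u_{t+1} = u_t + s·(1−u_t) − f·u_t = u_t·(1−s−f) + s.
Here 1−s−f = 0.768 and s = 0.014.
u_1 = 0.113200 × 0.768 + 0.014 = 0.100938.
u_2 = 0.100938 × 0.768 + 0.014 = 0.091520.
u_3 = 0.091520 × 0.768 + 0.014 = 0.084287.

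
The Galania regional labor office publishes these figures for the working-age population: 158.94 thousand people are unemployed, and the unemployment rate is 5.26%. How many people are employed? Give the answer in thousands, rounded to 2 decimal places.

About 2,862.73 thousand are employed.

Labor force = U / u = 158.94 / 0.0526 ≈ 3,021.67 thousand.
Employed = labor force − unemployed = 3,021.67 − 158.94 = 2,862.73 thousand.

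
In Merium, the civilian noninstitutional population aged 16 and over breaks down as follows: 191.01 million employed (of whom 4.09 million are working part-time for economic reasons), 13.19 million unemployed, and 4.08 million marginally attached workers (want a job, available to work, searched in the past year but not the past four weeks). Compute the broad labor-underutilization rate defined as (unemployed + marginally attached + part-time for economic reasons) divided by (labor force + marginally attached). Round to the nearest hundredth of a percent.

Broad underutilization rate ≈ 10.26%.

Labor force = 191.01 + 13.19 = 204.20 million.
Numerator = 13.19 + 4.08 + 4.09 = 21.36 million.
Denominator = 204.20 + 4.08 = 208.28 million.
Broad rate = 21.36 / 208.28 = 10.26%.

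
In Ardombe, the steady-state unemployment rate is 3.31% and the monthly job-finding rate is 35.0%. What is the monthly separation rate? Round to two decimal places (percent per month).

From u* = s/(s+f): s = u·f/(1−u).
s = 0.0331 × 35.0 / (1 − 0.0331) = 1.1585 / 0.9669 ≈ 1.20% per month.

Separation rate ≈ 1.20% per month.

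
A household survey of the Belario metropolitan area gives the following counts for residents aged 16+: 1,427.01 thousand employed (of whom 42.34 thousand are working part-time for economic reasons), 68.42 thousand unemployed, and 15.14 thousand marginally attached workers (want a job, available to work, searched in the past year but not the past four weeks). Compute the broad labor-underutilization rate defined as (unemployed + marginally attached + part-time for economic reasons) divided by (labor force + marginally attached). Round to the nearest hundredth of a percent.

Labor force = 1,427.01 + 68.42 = 1,495.43 thousand.
Numerator = 68.42 + 15.14 + 42.34 = 125.90 thousand.
Denominator = 1,495.43 + 15.14 = 1,510.57 thousand.
Broad rate = 125.90 / 1,510.57 = 8.33%.

Broad underutilization rate ≈ 8.33%.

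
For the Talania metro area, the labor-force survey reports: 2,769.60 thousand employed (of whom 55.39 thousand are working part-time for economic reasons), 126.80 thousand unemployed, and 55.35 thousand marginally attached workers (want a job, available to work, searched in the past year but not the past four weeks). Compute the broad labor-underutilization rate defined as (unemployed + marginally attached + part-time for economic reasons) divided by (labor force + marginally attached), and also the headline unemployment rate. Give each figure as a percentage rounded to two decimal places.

Labor force = 2,769.60 + 126.80 = 2,896.40 thousand.
Numerator = 126.80 + 55.35 + 55.39 = 237.54 thousand.
Denominator = 2,896.40 + 55.35 = 2,951.75 thousand.
Broad rate = 237.54 / 2,951.75 = 8.05%.
Headline unemployment rate = 126.80 / 2,896.40 = 4.38%.

Broad underutilization rate ≈ 8.05%; headline unemployment rate ≈ 4.38%.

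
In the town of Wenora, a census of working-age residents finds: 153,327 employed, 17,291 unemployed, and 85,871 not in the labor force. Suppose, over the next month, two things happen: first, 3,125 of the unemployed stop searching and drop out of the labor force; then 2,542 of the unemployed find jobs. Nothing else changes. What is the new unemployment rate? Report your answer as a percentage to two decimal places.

Initially, labor force = 153,327 + 17,291 = 170,618, so u = 17,291/170,618 = 10.13%.
After the first change, unemployed and labor force both fall by 3,125 → E = 153,327, U = 14,166, labor force = 167,493.
After the second change, unemployed falls and employed rises by 2,542; labor force unchanged → E = 155,869, U = 11,624, labor force = 167,493.
New unemployment rate = 11,624 / 167,493 = 6.94%.

New unemployment rate ≈ 6.94%.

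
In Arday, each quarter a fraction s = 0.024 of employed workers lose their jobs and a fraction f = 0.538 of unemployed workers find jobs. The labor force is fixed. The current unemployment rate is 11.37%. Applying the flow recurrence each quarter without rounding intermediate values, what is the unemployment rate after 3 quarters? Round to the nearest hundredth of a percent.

Unemployment rate after three quarters ≈ 4.87%.

With a fixed labor force, u_{t+1} = u_t + s·(1−u_t) − f·u_t = u_t·(1−s−f) + s.
Here 1−s−f = 0.438 and s = 0.024.
u_1 = 0.113700 × 0.438 + 0.024 = 0.073801.
u_2 = 0.073801 × 0.438 + 0.024 = 0.056325.
u_3 = 0.056325 × 0.438 + 0.024 = 0.048670.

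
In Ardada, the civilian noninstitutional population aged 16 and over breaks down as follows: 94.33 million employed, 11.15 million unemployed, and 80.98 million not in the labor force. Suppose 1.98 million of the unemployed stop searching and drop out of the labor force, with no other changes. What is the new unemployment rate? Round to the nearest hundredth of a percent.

New unemployment rate ≈ 8.86%.

Initially, labor force = 94.33 + 11.15 = 105.48 million, so u = 11.15/105.48 = 10.57%.
After the change, unemployed and labor force both fall by 1.98 → E = 94.33, U = 9.17, labor force = 103.50 million.
New unemployment rate = 9.17 / 103.50 = 8.86%.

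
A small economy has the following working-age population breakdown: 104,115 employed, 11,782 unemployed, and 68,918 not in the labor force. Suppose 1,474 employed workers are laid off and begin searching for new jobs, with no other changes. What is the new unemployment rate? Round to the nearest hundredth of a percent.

Initially, labor force = 104,115 + 11,782 = 115,897, so u = 11,782/115,897 = 10.17%.
After the change, employed falls and unemployed rises by 1,474; labor force unchanged → E = 102,641, U = 13,256, labor force = 115,897.
New unemployment rate = 13,256 / 115,897 = 11.44%.

New unemployment rate ≈ 11.44%.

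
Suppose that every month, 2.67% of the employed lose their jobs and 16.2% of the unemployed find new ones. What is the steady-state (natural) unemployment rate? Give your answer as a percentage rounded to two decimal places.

Steady-state unemployment rate ≈ 14.15%.

At steady state the flows balance: s·E = f·U, so U/(E+U) = s/(s+f).
u* = 2.67 / (2.67 + 16.2) = 2.67 / 18.87 = 14.15%.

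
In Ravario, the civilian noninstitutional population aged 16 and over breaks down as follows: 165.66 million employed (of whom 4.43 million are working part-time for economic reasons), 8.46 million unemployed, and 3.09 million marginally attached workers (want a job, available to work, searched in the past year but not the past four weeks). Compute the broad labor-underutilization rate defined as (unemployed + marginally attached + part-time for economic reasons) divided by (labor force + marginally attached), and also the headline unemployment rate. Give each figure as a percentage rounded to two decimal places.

Broad underutilization rate ≈ 9.02%; headline unemployment rate ≈ 4.86%.

Labor force = 165.66 + 8.46 = 174.12 million.
Numerator = 8.46 + 3.09 + 4.43 = 15.98 million.
Denominator = 174.12 + 3.09 = 177.21 million.
Broad rate = 15.98 / 177.21 = 9.02%.
Headline unemployment rate = 8.46 / 174.12 = 4.86%.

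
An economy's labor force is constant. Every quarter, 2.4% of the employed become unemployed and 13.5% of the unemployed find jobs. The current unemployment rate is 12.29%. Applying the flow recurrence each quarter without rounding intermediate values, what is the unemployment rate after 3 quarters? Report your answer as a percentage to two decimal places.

Unemployment rate after three quarters ≈ 13.43%.

With a fixed labor force, u_{t+1} = u_t + s·(1−u_t) − f·u_t = u_t·(1−s−f) + s.
Here 1−s−f = 0.841 and s = 0.024.
u_1 = 0.122900 × 0.841 + 0.024 = 0.127359.
u_2 = 0.127359 × 0.841 + 0.024 = 0.131109.
u_3 = 0.131109 × 0.841 + 0.024 = 0.134263.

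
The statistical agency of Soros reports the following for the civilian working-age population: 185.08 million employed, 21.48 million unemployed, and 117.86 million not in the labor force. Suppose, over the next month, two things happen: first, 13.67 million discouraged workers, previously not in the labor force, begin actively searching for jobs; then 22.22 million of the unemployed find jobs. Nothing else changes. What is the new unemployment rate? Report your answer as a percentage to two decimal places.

Initially, labor force = 185.08 + 21.48 = 206.56 million, so u = 21.48/206.56 = 10.40%.
After the first change, unemployed and labor force both rise by 13.67 → E = 185.08, U = 35.15, labor force = 220.23 million.
After the second change, unemployed falls and employed rises by 22.22; labor force unchanged → E = 207.30, U = 12.93, labor force = 220.23 million.
New unemployment rate = 12.93 / 220.23 = 5.87%.

New unemployment rate ≈ 5.87%.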